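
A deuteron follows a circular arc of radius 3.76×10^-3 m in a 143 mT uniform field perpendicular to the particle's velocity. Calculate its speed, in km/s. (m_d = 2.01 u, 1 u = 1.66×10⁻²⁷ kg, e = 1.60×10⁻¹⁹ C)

From qvB = mv²/r, v = qBr/m.
v = (1×1.60×10^-19)(0.143)(3.76×10^-3) / (3.34×10^-27) = 2.58×10^4 m/s.

v ≈ 25.8 km/s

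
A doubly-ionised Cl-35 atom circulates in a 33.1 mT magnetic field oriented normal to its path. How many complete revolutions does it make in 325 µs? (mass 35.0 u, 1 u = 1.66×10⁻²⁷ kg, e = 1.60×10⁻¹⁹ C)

T = 2πm/(qB) = 2π(5.81×10^-26) / [(2×1.60×10^-19)(0.0331)] = 3.4465×10^-5 s.
N = t/T = 3.25×10^-4 / 3.4465×10^-5 ≈ 9.43, so 9 complete revolutions.

N = 9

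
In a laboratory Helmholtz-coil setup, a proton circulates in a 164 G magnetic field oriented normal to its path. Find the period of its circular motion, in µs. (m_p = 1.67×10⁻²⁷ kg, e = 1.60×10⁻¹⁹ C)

T ≈ 4.00 µs

The cyclotron period is independent of speed: T = 2πm/(qB).
T = 2π(1.67×10^-27) / [(1×1.60×10^-19)(0.0164)] = 4.00×10^-6 s.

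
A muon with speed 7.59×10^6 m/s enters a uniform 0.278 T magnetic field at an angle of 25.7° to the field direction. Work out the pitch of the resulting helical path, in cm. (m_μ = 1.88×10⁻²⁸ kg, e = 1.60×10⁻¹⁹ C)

pitch ≈ 18.2 cm

The velocity component along B is v∥ = v cos25.7° = 6.84×10^6 m/s.
The cyclotron period T = 2πm/(qB) = 2.66×10^-8 s is set by m, q, B alone.
Pitch = v∥·T = (6.84×10^6)(2.66×10^-8) = 0.182 m.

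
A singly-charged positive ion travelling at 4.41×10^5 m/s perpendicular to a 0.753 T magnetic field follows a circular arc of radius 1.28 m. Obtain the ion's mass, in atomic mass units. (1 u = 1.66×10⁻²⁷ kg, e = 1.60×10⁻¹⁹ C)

qvB = mv²/r ⇒ m = qBr/v.
m = (1×1.60×10^-19)(0.753)(1.28) / (4.41×10^5) = 3.50×10^-25 kg = 211 u.

m ≈ 211 u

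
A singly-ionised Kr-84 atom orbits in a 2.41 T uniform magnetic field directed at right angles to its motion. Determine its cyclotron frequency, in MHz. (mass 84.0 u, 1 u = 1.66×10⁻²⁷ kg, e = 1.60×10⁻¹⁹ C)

f = qB/(2πm) = (1×1.60×10^-19)(2.41) / [2π(1.39×10^-25)] = 4.40×10^5 Hz.

f ≈ 0.440 MHz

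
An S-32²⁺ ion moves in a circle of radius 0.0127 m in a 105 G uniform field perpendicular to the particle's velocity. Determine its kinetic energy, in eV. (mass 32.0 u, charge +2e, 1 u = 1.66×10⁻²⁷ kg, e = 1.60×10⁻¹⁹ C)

v = qBr/m = (2×1.60×10^-19)(0.0105)(0.0127) / (5.31×10^-26) = 803 m/s.
K = ½mv² = 0.5·(5.31×10^-26)·(803)² = 1.71×10^-20 J = 0.107 eV.

K ≈ 0.107 eV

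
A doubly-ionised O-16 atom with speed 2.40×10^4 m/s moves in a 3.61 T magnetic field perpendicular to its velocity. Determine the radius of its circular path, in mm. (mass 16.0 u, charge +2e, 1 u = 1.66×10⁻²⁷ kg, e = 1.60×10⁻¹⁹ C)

The magnetic force provides the centripetal force: qvB = mv²/r, so r = mv/(qB).
r = (2.66×10^-26 kg)(2.40×10^4 m/s) / [(2×1.60×10^-19 C)(3.61 T)] = 5.52×10^-4 m.

r ≈ 0.552 mm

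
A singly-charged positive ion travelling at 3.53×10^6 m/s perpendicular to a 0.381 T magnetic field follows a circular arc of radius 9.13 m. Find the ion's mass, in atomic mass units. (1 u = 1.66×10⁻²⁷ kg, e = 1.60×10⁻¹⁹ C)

qvB = mv²/r ⇒ m = qBr/v.
m = (1×1.60×10^-19)(0.381)(9.13) / (3.53×10^6) = 1.58×10^-25 kg = 95.0 u.

m ≈ 95.0 u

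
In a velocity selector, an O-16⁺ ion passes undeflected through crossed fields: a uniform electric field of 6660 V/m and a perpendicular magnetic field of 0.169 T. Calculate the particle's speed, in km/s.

For zero net force, qE = qvB, so v = E/B.
v = (6660) / (0.169) = 3.94×10^4 m/s.

v ≈ 39.4 km/s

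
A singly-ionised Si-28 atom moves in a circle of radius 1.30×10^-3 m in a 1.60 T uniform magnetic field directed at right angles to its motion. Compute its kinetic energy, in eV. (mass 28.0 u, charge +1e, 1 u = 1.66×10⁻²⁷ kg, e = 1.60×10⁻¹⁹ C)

v = qBr/m = (1×1.60×10^-19)(1.60)(1.30×10^-3) / (4.65×10^-26) = 7160 m/s.
K = ½mv² = 0.5·(4.65×10^-26)·(7160)² = 1.19×10^-18 J = 7.45 eV.

K ≈ 7.45 eV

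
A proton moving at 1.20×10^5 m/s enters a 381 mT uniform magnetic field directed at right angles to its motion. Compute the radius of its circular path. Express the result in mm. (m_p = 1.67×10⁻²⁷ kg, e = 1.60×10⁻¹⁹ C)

r ≈ 3.29 mm

The magnetic force provides the centripetal force: qvB = mv²/r, so r = mv/(qB).
r = (1.67×10^-27 kg)(1.20×10^5 m/s) / [(1×1.60×10^-19 C)(0.381 T)] = 3.29×10^-3 m.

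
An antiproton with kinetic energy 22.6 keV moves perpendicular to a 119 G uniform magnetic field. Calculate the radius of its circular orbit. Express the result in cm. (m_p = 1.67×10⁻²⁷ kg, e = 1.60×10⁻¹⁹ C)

r ≈ 183 cm

Convert the energy: K = 22.6 keV = 3.62×10^-15 J.
v = √(2K/m) = √(2·3.62×10^-15/1.67×10^-27) = 2.08×10^6 m/s.
r = mv/(qB) = (1.67×10^-27)(2.08×10^6) / [(1×1.60×10^-19)(0.0119)] = 1.83 m.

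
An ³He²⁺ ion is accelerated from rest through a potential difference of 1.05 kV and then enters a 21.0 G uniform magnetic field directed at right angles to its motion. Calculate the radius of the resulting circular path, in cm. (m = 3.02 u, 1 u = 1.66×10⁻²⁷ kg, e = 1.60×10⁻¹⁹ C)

r ≈ 273 cm

The kinetic energy gained is K = qV = (2×1.60×10^-19)(1050) = 3.36×10^-16 J.
v = √(2K/m) = 3.66×10^5 m/s.
r = mv/(qB) = (5.01×10^-27)(3.66×10^5) / [(2×1.60×10^-19)(2.10×10^-3)] = 2.73 m.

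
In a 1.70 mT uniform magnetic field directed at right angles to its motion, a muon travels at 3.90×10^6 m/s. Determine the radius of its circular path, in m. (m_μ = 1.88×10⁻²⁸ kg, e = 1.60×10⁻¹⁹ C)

r ≈ 2.70 m

The magnetic force provides the centripetal force: qvB = mv²/r, so r = mv/(qB).
r = (1.88×10^-28 kg)(3.90×10^6 m/s) / [(1×1.60×10^-19 C)(1.70×10^-3 T)] = 2.70 m.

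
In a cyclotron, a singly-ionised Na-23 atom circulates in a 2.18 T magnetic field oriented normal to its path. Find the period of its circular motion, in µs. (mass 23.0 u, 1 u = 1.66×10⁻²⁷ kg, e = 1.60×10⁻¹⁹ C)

T ≈ 0.688 µs

The cyclotron period is independent of speed: T = 2πm/(qB).
T = 2π(3.82×10^-26) / [(1×1.60×10^-19)(2.18)] = 6.88×10^-7 s.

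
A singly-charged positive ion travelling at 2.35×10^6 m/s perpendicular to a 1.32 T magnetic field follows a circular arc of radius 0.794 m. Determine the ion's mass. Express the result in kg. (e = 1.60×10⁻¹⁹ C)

m ≈ 7.14×10^-26 kg

qvB = mv²/r ⇒ m = qBr/v.
m = (1×1.60×10^-19)(1.32)(0.794) / (2.35×10^6) = 7.14×10^-26 kg.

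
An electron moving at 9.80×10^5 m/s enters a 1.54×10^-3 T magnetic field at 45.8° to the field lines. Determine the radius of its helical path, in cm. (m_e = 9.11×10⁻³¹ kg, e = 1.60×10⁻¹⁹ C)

Only the perpendicular component v⊥ = v sin45.8° = 7.03×10^5 m/s is bent by the field.
r = m v⊥ /(qB) = (9.11×10^-31)(7.03×10^5) / [(1×1.60×10^-19)(1.54×10^-3)] = 2.60×10^-3 m.

r ≈ 0.260 cm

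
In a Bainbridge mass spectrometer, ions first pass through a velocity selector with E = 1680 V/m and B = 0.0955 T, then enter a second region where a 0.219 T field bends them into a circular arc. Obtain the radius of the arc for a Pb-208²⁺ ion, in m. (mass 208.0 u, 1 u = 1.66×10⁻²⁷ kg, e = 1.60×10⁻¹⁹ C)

The selector passes v = E/B = 1680/0.0955 = 1.76×10^4 m/s.
In the deflection region, r = mv/(qB₂) = (3.45×10^-25)(1.76×10^4) / [(2×1.60×10^-19)(0.219)] = 0.0867 m.

r ≈ 0.0867 m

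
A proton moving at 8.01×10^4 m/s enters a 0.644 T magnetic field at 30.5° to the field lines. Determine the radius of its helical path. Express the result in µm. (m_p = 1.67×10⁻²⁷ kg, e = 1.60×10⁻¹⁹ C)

r ≈ 659 µm

Only the perpendicular component v⊥ = v sin30.5° = 4.07×10^4 m/s is bent by the field.
r = m v⊥ /(qB) = (1.67×10^-27)(4.07×10^4) / [(1×1.60×10^-19)(0.644)] = 6.59×10^-4 m.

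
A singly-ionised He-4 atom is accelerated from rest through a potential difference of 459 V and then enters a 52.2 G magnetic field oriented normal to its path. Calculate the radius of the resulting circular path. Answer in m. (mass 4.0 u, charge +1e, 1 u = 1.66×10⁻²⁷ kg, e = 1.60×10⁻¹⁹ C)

r ≈ 1.18 m

The kinetic energy gained is K = qV = (1×1.60×10^-19)(459) = 7.34×10^-17 J.
v = √(2K/m) = 1.49×10^5 m/s.
r = mv/(qB) = (6.64×10^-27)(1.49×10^5) / [(1×1.60×10^-19)(5.22×10^-3)] = 1.18 m.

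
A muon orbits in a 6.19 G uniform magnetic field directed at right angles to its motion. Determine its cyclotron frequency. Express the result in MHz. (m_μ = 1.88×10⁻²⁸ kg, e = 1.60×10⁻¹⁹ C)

f ≈ 0.0838 MHz

f = qB/(2πm) = (1×1.60×10^-19)(6.19×10^-4) / [2π(1.88×10^-28)] = 8.38×10^4 Hz.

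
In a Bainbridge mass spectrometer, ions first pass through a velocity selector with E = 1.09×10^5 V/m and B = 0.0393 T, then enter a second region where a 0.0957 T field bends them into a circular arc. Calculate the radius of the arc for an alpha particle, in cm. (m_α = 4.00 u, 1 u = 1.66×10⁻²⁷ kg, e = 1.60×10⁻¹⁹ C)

r ≈ 60.1 cm

The selector passes v = E/B = 1.09×10^5/0.0393 = 2.77×10^6 m/s.
In the deflection region, r = mv/(qB₂) = (6.64×10^-27)(2.77×10^6) / [(2×1.60×10^-19)(0.0957)] = 0.601 m.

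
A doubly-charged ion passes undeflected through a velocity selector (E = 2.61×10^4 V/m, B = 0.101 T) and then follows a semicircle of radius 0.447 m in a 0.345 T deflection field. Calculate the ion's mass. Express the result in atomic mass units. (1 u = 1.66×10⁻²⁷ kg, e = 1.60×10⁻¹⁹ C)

v = E/B₁ = 2.58×10^5 m/s.
From r = mv/(qB₂), m = qB₂r/v = (2×1.60×10^-19)(0.345)(0.447) / (2.58×10^5) = 1.91×10^-25 kg.
In atomic mass units: m = 1.91×10^-25 / 1.66×10^-27 = 115 u.

m ≈ 115 u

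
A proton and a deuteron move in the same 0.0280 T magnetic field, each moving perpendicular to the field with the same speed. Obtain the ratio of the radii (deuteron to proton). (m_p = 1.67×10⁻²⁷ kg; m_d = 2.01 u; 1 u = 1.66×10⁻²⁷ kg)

ratio ≈ 2.00

r = mv/(qB) ⇒ at equal v, r ∝ m/q.
r_{deuteron}/r_{proton} = 2.00.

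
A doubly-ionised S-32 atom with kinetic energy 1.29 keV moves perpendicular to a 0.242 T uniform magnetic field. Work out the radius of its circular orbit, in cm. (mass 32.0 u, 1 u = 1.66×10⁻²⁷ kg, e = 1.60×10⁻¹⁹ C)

r ≈ 6.05 cm

Convert the energy: K = 1.29 keV = 2.06×10^-16 J.
v = √(2K/m) = √(2·2.06×10^-16/5.31×10^-26) = 8.82×10^4 m/s.
r = mv/(qB) = (5.31×10^-26)(8.82×10^4) / [(2×1.60×10^-19)(0.242)] = 0.0605 m.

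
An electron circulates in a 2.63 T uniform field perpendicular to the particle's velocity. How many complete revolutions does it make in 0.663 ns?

T = 2πm/(qB) = 2π(9.11×10^-31) / [(1×1.60×10^-19)(2.63)] = 1.3603×10^-11 s.
N = t/T = 6.63×10^-10 / 1.3603×10^-11 ≈ 48.74, so 48 complete revolutions.

N = 48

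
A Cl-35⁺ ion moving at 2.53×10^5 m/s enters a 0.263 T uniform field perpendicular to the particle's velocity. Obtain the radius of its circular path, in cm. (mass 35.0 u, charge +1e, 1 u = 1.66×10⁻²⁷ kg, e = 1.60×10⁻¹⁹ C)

r ≈ 34.9 cm

The magnetic force provides the centripetal force: qvB = mv²/r, so r = mv/(qB).
r = (5.81×10^-26 kg)(2.53×10^5 m/s) / [(1×1.60×10^-19 C)(0.263 T)] = 0.349 m.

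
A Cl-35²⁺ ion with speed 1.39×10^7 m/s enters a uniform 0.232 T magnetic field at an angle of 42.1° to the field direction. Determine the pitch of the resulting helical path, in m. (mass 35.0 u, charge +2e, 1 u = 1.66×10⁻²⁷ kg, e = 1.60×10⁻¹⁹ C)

The velocity component along B is v∥ = v cos42.1° = 1.03×10^7 m/s.
The cyclotron period T = 2πm/(qB) = 4.92×10^-6 s is set by m, q, B alone.
Pitch = v∥·T = (1.03×10^7)(4.92×10^-6) = 50.7 m.

pitch ≈ 50.7 m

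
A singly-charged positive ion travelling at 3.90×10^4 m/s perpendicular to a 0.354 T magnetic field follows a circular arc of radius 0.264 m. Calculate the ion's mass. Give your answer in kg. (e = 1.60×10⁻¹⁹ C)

qvB = mv²/r ⇒ m = qBr/v.
m = (1×1.60×10^-19)(0.354)(0.264) / (3.90×10^4) = 3.83×10^-25 kg.

m ≈ 3.83×10^-25 kg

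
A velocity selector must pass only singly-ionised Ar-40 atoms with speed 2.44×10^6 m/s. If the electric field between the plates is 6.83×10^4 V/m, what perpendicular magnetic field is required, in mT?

qE = qvB ⇒ B = E/v = (6.83×10^4) / (2.44×10^6) = 0.0280 T.

B ≈ 28.0 mT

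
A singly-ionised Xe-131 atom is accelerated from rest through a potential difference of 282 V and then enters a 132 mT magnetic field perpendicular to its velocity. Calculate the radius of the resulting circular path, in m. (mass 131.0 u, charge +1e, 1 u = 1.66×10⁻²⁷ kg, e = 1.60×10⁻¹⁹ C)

The kinetic energy gained is K = qV = (1×1.60×10^-19)(282) = 4.51×10^-17 J.
v = √(2K/m) = 2.04×10^4 m/s.
r = mv/(qB) = (2.17×10^-25)(2.04×10^4) / [(1×1.60×10^-19)(0.132)] = 0.210 m.

r ≈ 0.210 m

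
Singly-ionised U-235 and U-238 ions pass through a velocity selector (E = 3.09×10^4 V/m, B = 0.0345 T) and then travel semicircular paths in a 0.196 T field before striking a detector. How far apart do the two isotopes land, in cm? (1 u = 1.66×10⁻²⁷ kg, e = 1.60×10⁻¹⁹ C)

Δd ≈ 28.4 cm

Both emerge at v = E/B₁ = 8.96×10^5 m/s.
r = mv/(qB₂), so r₁ = 11.141 m and r₂ = 11.284 m, giving Δr = 0.142 m.
After a semicircle each ion lands a diameter 2r from the entry slit, so the separation is 2Δr = 0.284 m.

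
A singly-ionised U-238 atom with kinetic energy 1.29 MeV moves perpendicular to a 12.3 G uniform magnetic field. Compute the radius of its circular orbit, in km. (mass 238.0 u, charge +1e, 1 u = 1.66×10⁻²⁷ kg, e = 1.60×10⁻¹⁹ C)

r ≈ 2.05 km

Convert the energy: K = 1.29 MeV = 2.06×10^-13 J.
v = √(2K/m) = √(2·2.06×10^-13/3.95×10^-25) = 1.02×10^6 m/s.
r = mv/(qB) = (3.95×10^-25)(1.02×10^6) / [(1×1.60×10^-19)(1.23×10^-3)] = 2050 m.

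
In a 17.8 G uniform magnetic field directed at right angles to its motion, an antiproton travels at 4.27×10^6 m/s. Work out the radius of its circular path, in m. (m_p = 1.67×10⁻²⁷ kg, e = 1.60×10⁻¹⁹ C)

r ≈ 25.0 m

The magnetic force provides the centripetal force: qvB = mv²/r, so r = mv/(qB).
r = (1.67×10^-27 kg)(4.27×10^6 m/s) / [(1×1.60×10^-19 C)(1.78×10^-3 T)] = 25.0 m.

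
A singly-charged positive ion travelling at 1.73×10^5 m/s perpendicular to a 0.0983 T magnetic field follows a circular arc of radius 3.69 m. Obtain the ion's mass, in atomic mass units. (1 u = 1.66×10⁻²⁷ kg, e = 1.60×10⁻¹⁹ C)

qvB = mv²/r ⇒ m = qBr/v.
m = (1×1.60×10^-19)(0.0983)(3.69) / (1.73×10^5) = 3.35×10^-25 kg = 202 u.

m ≈ 202 u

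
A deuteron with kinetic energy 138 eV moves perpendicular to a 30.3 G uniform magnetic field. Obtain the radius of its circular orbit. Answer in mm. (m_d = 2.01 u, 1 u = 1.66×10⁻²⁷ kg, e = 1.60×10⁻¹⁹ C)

Convert the energy: K = 138 eV = 2.21×10^-17 J.
v = √(2K/m) = √(2·2.21×10^-17/3.34×10^-27) = 1.15×10^5 m/s.
r = mv/(qB) = (3.34×10^-27)(1.15×10^5) / [(1×1.60×10^-19)(3.03×10^-3)] = 0.792 m.

r ≈ 792 mm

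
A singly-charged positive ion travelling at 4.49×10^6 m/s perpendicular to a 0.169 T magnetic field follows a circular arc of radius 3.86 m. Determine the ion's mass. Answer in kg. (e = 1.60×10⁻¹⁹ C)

m ≈ 2.32×10^-26 kg

qvB = mv²/r ⇒ m = qBr/v.
m = (1×1.60×10^-19)(0.169)(3.86) / (4.49×10^6) = 2.32×10^-26 kg.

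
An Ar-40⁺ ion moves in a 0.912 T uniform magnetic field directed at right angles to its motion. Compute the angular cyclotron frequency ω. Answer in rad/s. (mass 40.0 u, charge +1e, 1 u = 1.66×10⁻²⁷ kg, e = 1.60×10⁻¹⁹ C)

ω = qB/m = (1×1.60×10^-19)(0.912) / (6.64×10^-26) = 2.20×10^6 rad/s.

ω ≈ 2.20×10^6 rad/s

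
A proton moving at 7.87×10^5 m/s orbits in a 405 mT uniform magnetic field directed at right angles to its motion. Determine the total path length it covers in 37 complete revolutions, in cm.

r = mv/(qB) = 0.0203 m, so one revolution covers 2πr = 0.127 m.
In 37 revolutions: L = 37·2πr = 4.72 m.

L ≈ 472 cm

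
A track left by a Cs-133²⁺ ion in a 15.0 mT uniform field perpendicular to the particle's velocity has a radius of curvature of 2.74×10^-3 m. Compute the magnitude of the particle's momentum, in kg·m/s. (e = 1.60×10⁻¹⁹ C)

p ≈ 1.32×10^-23 kg·m/s

Since qvB = mv²/r, the momentum p = mv = qBr.
p = (2×1.60×10^-19)(0.0150)(2.74×10^-3) = 1.32×10^-23 kg·m/s.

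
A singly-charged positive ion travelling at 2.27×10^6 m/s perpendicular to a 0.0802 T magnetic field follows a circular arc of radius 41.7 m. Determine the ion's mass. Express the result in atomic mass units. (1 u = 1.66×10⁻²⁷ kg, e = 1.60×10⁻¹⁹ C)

qvB = mv²/r ⇒ m = qBr/v.
m = (1×1.60×10^-19)(0.0802)(41.7) / (2.27×10^6) = 2.36×10^-25 kg = 142 u.

m ≈ 142 u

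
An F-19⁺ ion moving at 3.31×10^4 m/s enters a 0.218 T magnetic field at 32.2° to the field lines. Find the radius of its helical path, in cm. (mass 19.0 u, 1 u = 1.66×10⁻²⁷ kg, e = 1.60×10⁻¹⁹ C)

Only the perpendicular component v⊥ = v sin32.2° = 1.76×10^4 m/s is bent by the field.
r = m v⊥ /(qB) = (3.15×10^-26)(1.76×10^4) / [(1×1.60×10^-19)(0.218)] = 0.0159 m.

r ≈ 1.59 cm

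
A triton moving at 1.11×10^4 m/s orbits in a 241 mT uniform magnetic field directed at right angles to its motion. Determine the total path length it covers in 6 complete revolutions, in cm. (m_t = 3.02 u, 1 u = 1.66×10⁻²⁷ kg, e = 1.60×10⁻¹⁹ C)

r = mv/(qB) = 1.44×10^-3 m, so one revolution covers 2πr = 9.07×10^-3 m.
In 6 revolutions: L = 6·2πr = 0.0544 m.

L ≈ 5.44 cm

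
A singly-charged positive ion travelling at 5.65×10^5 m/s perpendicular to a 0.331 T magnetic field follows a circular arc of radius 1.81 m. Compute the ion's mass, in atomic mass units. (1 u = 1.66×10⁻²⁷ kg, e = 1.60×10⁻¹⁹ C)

qvB = mv²/r ⇒ m = qBr/v.
m = (1×1.60×10^-19)(0.331)(1.81) / (5.65×10^5) = 1.70×10^-25 kg = 102 u.

m ≈ 102 u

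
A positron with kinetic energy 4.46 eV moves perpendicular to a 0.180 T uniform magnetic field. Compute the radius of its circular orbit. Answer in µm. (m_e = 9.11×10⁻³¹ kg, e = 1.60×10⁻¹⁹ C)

r ≈ 39.6 µm

Convert the energy: K = 4.46 eV = 7.14×10^-19 J.
v = √(2K/m) = √(2·7.14×10^-19/9.11×10^-31) = 1.25×10^6 m/s.
r = mv/(qB) = (9.11×10^-31)(1.25×10^6) / [(1×1.60×10^-19)(0.180)] = 3.96×10^-5 m.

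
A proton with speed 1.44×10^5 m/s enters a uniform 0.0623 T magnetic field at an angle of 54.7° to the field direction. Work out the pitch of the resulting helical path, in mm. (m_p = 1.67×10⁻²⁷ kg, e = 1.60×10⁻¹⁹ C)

The velocity component along B is v∥ = v cos54.7° = 8.32×10^4 m/s.
The cyclotron period T = 2πm/(qB) = 1.05×10^-6 s is set by m, q, B alone.
Pitch = v∥·T = (8.32×10^4)(1.05×10^-6) = 0.0876 m.

pitch ≈ 87.6 mm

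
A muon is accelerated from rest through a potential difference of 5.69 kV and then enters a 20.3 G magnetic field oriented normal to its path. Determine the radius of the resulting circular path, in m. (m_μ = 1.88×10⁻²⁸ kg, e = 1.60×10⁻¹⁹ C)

r ≈ 1.80 m

The kinetic energy gained is K = qV = (1×1.60×10^-19)(5690) = 9.10×10^-16 J.
v = √(2K/m) = 3.11×10^6 m/s.
r = mv/(qB) = (1.88×10^-28)(3.11×10^6) / [(1×1.60×10^-19)(2.03×10^-3)] = 1.80 m.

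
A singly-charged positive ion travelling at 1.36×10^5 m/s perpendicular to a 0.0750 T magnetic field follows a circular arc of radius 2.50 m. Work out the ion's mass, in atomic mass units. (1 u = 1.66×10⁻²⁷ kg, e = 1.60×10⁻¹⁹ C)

qvB = mv²/r ⇒ m = qBr/v.
m = (1×1.60×10^-19)(0.0750)(2.50) / (1.36×10^5) = 2.21×10^-25 kg = 133 u.

m ≈ 133 u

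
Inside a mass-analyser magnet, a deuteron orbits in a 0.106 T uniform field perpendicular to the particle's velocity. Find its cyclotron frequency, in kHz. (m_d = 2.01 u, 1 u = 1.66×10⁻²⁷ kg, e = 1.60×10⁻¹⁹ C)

f = qB/(2πm) = (1×1.60×10^-19)(0.106) / [2π(3.34×10^-27)] = 8.09×10^5 Hz.

f ≈ 809 kHz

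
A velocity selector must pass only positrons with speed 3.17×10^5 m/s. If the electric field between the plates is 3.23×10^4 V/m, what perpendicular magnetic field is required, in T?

qE = qvB ⇒ B = E/v = (3.23×10^4) / (3.17×10^5) = 0.102 T.

B ≈ 0.102 T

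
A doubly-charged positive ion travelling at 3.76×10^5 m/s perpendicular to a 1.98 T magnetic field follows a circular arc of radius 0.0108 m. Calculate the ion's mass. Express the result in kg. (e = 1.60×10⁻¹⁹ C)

qvB = mv²/r ⇒ m = qBr/v.
m = (2×1.60×10^-19)(1.98)(0.0108) / (3.76×10^5) = 1.82×10^-26 kg.

m ≈ 1.82×10^-26 kg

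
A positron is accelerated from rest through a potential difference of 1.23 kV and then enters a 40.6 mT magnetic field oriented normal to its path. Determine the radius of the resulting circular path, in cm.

The kinetic energy gained is K = qV = (1×1.60×10^-19)(1230) = 1.97×10^-16 J.
v = √(2K/m) = 2.08×10^7 m/s.
r = mv/(qB) = (9.11×10^-31)(2.08×10^7) / [(1×1.60×10^-19)(0.0406)] = 2.92×10^-3 m.

r ≈ 0.292 cm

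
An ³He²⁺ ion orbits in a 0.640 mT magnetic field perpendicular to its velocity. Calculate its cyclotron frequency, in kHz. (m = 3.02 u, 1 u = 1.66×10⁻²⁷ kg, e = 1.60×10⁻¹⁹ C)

f = qB/(2πm) = (2×1.60×10^-19)(6.40×10^-4) / [2π(5.01×10^-27)] = 6500 Hz.

f ≈ 6.50 kHz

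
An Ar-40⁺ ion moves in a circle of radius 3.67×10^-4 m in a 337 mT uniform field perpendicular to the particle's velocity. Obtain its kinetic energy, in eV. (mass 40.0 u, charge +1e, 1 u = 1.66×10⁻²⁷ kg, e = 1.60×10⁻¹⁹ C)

v = qBr/m = (1×1.60×10^-19)(0.337)(3.67×10^-4) / (6.64×10^-26) = 298 m/s.
K = ½mv² = 0.5·(6.64×10^-26)·(298)² = 2.95×10^-21 J = 0.0184 eV.

K ≈ 0.0184 eV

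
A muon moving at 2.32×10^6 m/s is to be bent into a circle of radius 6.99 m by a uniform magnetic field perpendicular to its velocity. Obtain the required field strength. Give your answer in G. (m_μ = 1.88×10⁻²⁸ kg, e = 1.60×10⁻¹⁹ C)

B ≈ 3.90 G

qvB = mv²/r gives B = mv/(qr).
B = (1.88×10^-28)(2.32×10^6) / [(1×1.60×10^-19)(6.99)] = 3.90×10^-4 T.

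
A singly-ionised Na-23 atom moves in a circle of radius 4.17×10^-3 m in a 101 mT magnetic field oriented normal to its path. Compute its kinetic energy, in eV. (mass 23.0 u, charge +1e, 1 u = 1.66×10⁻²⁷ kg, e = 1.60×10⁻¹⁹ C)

K ≈ 0.372 eV

v = qBr/m = (1×1.60×10^-19)(0.101)(4.17×10^-3) / (3.82×10^-26) = 1760 m/s.
K = ½mv² = 0.5·(3.82×10^-26)·(1760)² = 5.95×10^-20 J = 0.372 eV.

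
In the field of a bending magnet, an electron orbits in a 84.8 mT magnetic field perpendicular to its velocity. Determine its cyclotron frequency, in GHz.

f = qB/(2πm) = (1×1.60×10^-19)(0.0848) / [2π(9.11×10^-31)] = 2.37×10^9 Hz.

f ≈ 2.37 GHz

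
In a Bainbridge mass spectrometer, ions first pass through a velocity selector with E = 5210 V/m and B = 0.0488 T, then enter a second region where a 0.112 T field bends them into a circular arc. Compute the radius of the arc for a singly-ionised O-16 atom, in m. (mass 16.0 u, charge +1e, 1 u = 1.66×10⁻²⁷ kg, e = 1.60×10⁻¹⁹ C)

The selector passes v = E/B = 5210/0.0488 = 1.07×10^5 m/s.
In the deflection region, r = mv/(qB₂) = (2.66×10^-26)(1.07×10^5) / [(1×1.60×10^-19)(0.112)] = 0.158 m.

r ≈ 0.158 m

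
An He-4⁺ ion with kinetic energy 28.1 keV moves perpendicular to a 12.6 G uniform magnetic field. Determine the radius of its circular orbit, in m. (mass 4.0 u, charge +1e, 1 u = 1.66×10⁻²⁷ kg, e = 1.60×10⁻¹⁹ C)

r ≈ 38.3 m

Convert the energy: K = 28.1 keV = 4.50×10^-15 J.
v = √(2K/m) = √(2·4.50×10^-15/6.64×10^-27) = 1.16×10^6 m/s.
r = mv/(qB) = (6.64×10^-27)(1.16×10^6) / [(1×1.60×10^-19)(1.26×10^-3)] = 38.3 m.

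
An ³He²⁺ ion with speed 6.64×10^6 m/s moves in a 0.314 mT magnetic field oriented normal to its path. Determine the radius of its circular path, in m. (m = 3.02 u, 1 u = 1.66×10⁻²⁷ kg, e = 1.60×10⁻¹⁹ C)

r ≈ 331 m

The magnetic force provides the centripetal force: qvB = mv²/r, so r = mv/(qB).
r = (5.01×10^-27 kg)(6.64×10^6 m/s) / [(2×1.60×10^-19 C)(3.14×10^-4 T)] = 331 m.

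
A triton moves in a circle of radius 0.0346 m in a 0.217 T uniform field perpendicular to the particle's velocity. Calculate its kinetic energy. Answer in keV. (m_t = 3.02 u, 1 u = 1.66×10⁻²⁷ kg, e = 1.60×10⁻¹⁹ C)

v = qBr/m = (1×1.60×10^-19)(0.217)(0.0346) / (5.01×10^-27) = 2.40×10^5 m/s.
K = ½mv² = 0.5·(5.01×10^-27)·(2.40×10^5)² = 1.44×10^-16 J = 0.900 keV.

K ≈ 0.900 keV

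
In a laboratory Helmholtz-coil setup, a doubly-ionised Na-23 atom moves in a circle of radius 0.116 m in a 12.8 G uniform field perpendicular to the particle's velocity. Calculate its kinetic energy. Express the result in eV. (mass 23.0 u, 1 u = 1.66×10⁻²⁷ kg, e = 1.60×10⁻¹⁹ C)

v = qBr/m = (2×1.60×10^-19)(1.28×10^-3)(0.116) / (3.82×10^-26) = 1240 m/s.
K = ½mv² = 0.5·(3.82×10^-26)·(1240)² = 2.96×10^-20 J = 0.185 eV.

K ≈ 0.185 eV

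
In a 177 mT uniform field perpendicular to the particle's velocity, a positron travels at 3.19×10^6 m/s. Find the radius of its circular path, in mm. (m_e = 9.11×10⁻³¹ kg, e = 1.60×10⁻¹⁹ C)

r ≈ 0.103 mm

The magnetic force provides the centripetal force: qvB = mv²/r, so r = mv/(qB).
r = (9.11×10^-31 kg)(3.19×10^6 m/s) / [(1×1.60×10^-19 C)(0.177 T)] = 1.03×10^-4 m.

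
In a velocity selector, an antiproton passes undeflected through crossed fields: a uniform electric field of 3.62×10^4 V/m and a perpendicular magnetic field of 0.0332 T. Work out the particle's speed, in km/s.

For zero net force, qE = qvB, so v = E/B.
v = (3.62×10^4) / (0.0332) = 1.09×10^6 m/s.

v ≈ 1090 km/s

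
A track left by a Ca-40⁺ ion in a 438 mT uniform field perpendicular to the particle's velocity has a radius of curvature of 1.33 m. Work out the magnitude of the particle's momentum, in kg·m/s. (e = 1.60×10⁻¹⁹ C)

p ≈ 9.32×10^-20 kg·m/s

Since qvB = mv²/r, the momentum p = mv = qBr.
p = (1×1.60×10^-19)(0.438)(1.33) = 9.32×10^-20 kg·m/s.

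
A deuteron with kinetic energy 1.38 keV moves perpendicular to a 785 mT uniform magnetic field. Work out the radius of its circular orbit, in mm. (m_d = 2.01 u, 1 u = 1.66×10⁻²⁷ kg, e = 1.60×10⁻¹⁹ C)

r ≈ 9.66 mm

Convert the energy: K = 1.38 keV = 2.21×10^-16 J.
v = √(2K/m) = √(2·2.21×10^-16/3.34×10^-27) = 3.64×10^5 m/s.
r = mv/(qB) = (3.34×10^-27)(3.64×10^5) / [(1×1.60×10^-19)(0.785)] = 9.66×10^-3 m.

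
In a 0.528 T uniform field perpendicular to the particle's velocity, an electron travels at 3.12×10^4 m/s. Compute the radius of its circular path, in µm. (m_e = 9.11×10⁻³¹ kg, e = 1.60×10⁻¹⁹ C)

The magnetic force provides the centripetal force: qvB = mv²/r, so r = mv/(qB).
r = (9.11×10^-31 kg)(3.12×10^4 m/s) / [(1×1.60×10^-19 C)(0.528 T)] = 3.36×10^-7 m.

r ≈ 0.336 µm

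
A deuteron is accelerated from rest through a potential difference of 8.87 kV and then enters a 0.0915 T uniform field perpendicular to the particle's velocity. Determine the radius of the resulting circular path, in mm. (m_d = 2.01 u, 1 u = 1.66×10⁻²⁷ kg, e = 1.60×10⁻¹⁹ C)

The kinetic energy gained is K = qV = (1×1.60×10^-19)(8870) = 1.42×10^-15 J.
v = √(2K/m) = 9.22×10^5 m/s.
r = mv/(qB) = (3.34×10^-27)(9.22×10^5) / [(1×1.60×10^-19)(0.0915)] = 0.210 m.

r ≈ 210 mm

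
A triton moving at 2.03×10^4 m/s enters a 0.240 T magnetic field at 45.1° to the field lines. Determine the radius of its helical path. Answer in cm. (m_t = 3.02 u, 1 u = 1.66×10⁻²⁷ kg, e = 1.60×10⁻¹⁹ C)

Only the perpendicular component v⊥ = v sin45.1° = 1.44×10^4 m/s is bent by the field.
r = m v⊥ /(qB) = (5.01×10^-27)(1.44×10^4) / [(1×1.60×10^-19)(0.240)] = 1.88×10^-3 m.

r ≈ 0.188 cm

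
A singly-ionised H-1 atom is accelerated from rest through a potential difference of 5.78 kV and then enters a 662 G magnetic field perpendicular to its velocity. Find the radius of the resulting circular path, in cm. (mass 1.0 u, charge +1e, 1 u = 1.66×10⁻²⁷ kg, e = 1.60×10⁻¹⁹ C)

The kinetic energy gained is K = qV = (1×1.60×10^-19)(5780) = 9.25×10^-16 J.
v = √(2K/m) = 1.06×10^6 m/s.
r = mv/(qB) = (1.66×10^-27)(1.06×10^6) / [(1×1.60×10^-19)(0.0662)] = 0.165 m.

r ≈ 16.5 cm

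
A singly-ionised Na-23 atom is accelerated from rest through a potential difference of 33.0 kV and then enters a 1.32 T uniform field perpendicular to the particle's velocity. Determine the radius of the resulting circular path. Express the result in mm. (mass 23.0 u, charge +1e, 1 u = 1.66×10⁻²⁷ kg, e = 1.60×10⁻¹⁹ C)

The kinetic energy gained is K = qV = (1×1.60×10^-19)(3.30×10^4) = 5.28×10^-15 J.
v = √(2K/m) = 5.26×10^5 m/s.
r = mv/(qB) = (3.82×10^-26)(5.26×10^5) / [(1×1.60×10^-19)(1.32)] = 0.0951 m.

r ≈ 95.1 mm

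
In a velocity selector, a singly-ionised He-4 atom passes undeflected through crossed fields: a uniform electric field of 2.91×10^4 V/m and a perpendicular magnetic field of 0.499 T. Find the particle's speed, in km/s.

v ≈ 58.3 km/s

For zero net force, qE = qvB, so v = E/B.
v = (2.91×10^4) / (0.499) = 5.83×10^4 m/s.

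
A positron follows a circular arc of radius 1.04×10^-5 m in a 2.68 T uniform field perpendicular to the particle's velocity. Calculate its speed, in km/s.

v ≈ 4900 km/s

From qvB = mv²/r, v = qBr/m.
v = (1×1.60×10^-19)(2.68)(1.04×10^-5) / (9.11×10^-31) = 4.90×10^6 m/s.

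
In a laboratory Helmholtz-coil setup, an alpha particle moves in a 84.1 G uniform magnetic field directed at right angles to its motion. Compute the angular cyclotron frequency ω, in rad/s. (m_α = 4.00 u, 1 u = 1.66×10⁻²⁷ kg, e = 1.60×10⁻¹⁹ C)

ω = qB/m = (2×1.60×10^-19)(8.41×10^-3) / (6.64×10^-27) = 4.05×10^5 rad/s.

ω ≈ 4.05×10^5 rad/s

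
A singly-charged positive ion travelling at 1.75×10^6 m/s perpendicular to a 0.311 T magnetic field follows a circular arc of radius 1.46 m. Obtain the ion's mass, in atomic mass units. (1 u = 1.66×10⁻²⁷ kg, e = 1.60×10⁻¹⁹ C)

m ≈ 25.0 u

qvB = mv²/r ⇒ m = qBr/v.
m = (1×1.60×10^-19)(0.311)(1.46) / (1.75×10^6) = 4.15×10^-26 kg = 25.0 u.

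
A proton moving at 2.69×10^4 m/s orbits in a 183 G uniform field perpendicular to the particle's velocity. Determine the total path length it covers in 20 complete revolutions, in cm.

L ≈ 193 cm

r = mv/(qB) = 0.0153 m, so one revolution covers 2πr = 0.0964 m.
In 20 revolutions: L = 20·2πr = 1.93 m.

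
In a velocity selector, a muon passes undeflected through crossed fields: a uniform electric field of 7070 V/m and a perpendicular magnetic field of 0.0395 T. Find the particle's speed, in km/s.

For zero net force, qE = qvB, so v = E/B.
v = (7070) / (0.0395) = 1.79×10^5 m/s.

v ≈ 179 km/s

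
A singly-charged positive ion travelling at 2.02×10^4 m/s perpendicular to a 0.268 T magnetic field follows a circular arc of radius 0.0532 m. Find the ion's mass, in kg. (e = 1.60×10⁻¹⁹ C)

m ≈ 1.13×10^-25 kg

qvB = mv²/r ⇒ m = qBr/v.
m = (1×1.60×10^-19)(0.268)(0.0532) / (2.02×10^4) = 1.13×10^-25 kg.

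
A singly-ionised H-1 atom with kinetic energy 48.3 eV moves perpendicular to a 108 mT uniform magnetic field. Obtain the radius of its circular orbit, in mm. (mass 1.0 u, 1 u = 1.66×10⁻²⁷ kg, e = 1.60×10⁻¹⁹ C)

r ≈ 9.27 mm

Convert the energy: K = 48.3 eV = 7.73×10^-18 J.
v = √(2K/m) = √(2·7.73×10^-18/1.66×10^-27) = 9.65×10^4 m/s.
r = mv/(qB) = (1.66×10^-27)(9.65×10^4) / [(1×1.60×10^-19)(0.108)] = 9.27×10^-3 m.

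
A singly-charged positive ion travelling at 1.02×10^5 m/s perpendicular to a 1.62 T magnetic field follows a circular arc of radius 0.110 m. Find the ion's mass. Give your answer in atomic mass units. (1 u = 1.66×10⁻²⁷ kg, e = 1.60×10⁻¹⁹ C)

qvB = mv²/r ⇒ m = qBr/v.
m = (1×1.60×10^-19)(1.62)(0.110) / (1.02×10^5) = 2.80×10^-25 kg = 168 u.

m ≈ 168 u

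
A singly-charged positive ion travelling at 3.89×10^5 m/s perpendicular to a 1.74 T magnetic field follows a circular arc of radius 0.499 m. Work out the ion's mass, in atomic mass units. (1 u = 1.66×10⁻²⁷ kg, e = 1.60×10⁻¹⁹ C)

m ≈ 215 u

qvB = mv²/r ⇒ m = qBr/v.
m = (1×1.60×10^-19)(1.74)(0.499) / (3.89×10^5) = 3.57×10^-25 kg = 215 u.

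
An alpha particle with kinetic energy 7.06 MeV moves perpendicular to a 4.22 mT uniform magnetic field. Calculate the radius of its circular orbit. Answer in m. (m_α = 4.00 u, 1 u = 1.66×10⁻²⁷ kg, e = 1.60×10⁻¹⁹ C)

Convert the energy: K = 7.06 MeV = 1.13×10^-12 J.
v = √(2K/m) = √(2·1.13×10^-12/6.64×10^-27) = 1.84×10^7 m/s.
r = mv/(qB) = (6.64×10^-27)(1.84×10^7) / [(2×1.60×10^-19)(4.22×10^-3)] = 90.7 m.

r ≈ 90.7 m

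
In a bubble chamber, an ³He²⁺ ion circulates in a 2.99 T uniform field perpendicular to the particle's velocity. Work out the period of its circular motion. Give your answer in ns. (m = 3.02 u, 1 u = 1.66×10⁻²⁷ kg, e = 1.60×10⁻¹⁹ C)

The cyclotron period is independent of speed: T = 2πm/(qB).
T = 2π(5.01×10^-27) / [(2×1.60×10^-19)(2.99)] = 3.29×10^-8 s.

T ≈ 32.9 ns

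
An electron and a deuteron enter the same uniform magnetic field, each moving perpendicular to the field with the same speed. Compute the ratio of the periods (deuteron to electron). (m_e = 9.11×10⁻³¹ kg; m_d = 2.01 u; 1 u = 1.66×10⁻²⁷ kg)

ratio ≈ 3660

T = 2πm/(qB) is independent of speed, so T₂/T₁ = (m₂/q₂)/(m₁/q₁).
T_{deuteron}/T_{electron} = (3.34×10^-27/1e) / (9.11×10^-31/1e) = 3660.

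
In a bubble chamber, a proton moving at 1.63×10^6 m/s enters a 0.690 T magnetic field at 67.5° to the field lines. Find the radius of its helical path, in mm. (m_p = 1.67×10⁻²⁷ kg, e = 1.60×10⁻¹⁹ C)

Only the perpendicular component v⊥ = v sin67.5° = 1.51×10^6 m/s is bent by the field.
r = m v⊥ /(qB) = (1.67×10^-27)(1.51×10^6) / [(1×1.60×10^-19)(0.690)] = 0.0228 m.

r ≈ 22.8 mm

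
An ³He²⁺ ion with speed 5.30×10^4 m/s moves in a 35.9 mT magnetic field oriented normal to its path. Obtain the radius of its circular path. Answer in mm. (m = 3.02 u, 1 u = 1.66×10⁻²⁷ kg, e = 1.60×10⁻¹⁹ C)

r ≈ 23.1 mm

The magnetic force provides the centripetal force: qvB = mv²/r, so r = mv/(qB).
r = (5.01×10^-27 kg)(5.30×10^4 m/s) / [(2×1.60×10^-19 C)(0.0359 T)] = 0.0231 m.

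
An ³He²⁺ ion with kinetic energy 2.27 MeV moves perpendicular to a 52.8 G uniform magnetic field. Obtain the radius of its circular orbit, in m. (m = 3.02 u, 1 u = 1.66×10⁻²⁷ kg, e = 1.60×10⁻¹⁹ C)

r ≈ 35.7 m

Convert the energy: K = 2.27 MeV = 3.63×10^-13 J.
v = √(2K/m) = √(2·3.63×10^-13/5.01×10^-27) = 1.20×10^7 m/s.
r = mv/(qB) = (5.01×10^-27)(1.20×10^7) / [(2×1.60×10^-19)(5.28×10^-3)] = 35.7 m.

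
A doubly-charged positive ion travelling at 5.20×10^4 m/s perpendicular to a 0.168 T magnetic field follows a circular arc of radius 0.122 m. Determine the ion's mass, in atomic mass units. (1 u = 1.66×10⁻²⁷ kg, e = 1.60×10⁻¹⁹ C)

m ≈ 76.0 u

qvB = mv²/r ⇒ m = qBr/v.
m = (2×1.60×10^-19)(0.168)(0.122) / (5.20×10^4) = 1.26×10^-25 kg = 76.0 u.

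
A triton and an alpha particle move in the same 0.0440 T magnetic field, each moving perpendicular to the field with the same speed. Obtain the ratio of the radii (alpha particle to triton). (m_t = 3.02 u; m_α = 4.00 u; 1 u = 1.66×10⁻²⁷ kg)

r = mv/(qB) ⇒ at equal v, r ∝ m/q.
r_{alpha particle}/r_{triton} = 0.662.

ratio ≈ 0.662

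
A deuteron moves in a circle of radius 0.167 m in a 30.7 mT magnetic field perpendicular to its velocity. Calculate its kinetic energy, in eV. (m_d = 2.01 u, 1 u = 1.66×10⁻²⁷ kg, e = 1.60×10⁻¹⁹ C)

v = qBr/m = (1×1.60×10^-19)(0.0307)(0.167) / (3.34×10^-27) = 2.46×10^5 m/s.
K = ½mv² = 0.5·(3.34×10^-27)·(2.46×10^5)² = 1.01×10^-16 J = 630 eV.

K ≈ 630 eV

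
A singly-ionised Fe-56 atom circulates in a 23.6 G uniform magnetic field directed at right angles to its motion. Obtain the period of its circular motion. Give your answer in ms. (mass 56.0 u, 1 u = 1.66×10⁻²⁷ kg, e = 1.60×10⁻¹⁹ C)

The cyclotron period is independent of speed: T = 2πm/(qB).
T = 2π(9.30×10^-26) / [(1×1.60×10^-19)(2.36×10^-3)] = 1.55×10^-3 s.

T ≈ 1.55 ms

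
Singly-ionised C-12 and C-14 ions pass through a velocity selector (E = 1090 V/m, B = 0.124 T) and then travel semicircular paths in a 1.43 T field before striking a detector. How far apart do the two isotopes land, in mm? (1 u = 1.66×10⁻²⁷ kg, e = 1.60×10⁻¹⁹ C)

Both emerge at v = E/B₁ = 8790 m/s.
r = mv/(qB₂), so r₁ = 7.65×10^-4 m and r₂ = 8.93×10^-4 m, giving Δr = 1.28×10^-4 m.
After a semicircle each ion lands a diameter 2r from the entry slit, so the separation is 2Δr = 2.55×10^-4 m.

Δd ≈ 0.255 mm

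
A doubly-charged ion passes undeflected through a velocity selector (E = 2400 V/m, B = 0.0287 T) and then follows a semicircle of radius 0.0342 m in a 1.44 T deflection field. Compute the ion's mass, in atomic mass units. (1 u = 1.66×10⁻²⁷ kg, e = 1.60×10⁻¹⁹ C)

v = E/B₁ = 8.36×10^4 m/s.
From r = mv/(qB₂), m = qB₂r/v = (2×1.60×10^-19)(1.44)(0.0342) / (8.36×10^4) = 1.88×10^-25 kg.
In atomic mass units: m = 1.88×10^-25 / 1.66×10^-27 = 114 u.

m ≈ 114 u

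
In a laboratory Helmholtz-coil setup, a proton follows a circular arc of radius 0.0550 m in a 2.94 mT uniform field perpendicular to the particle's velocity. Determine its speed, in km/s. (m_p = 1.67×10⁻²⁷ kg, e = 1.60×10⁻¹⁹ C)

From qvB = mv²/r, v = qBr/m.
v = (1×1.60×10^-19)(2.94×10^-3)(0.0550) / (1.67×10^-27) = 1.55×10^4 m/s.

v ≈ 15.5 km/s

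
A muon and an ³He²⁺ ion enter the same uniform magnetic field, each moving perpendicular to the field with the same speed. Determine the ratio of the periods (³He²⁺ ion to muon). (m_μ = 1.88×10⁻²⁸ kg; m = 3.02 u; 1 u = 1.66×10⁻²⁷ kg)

ratio ≈ 13.3

T = 2πm/(qB) is independent of speed, so T₂/T₁ = (m₂/q₂)/(m₁/q₁).
T_{³He²⁺ ion}/T_{muon} = (5.01×10^-27/2e) / (1.88×10^-28/1e) = 13.3.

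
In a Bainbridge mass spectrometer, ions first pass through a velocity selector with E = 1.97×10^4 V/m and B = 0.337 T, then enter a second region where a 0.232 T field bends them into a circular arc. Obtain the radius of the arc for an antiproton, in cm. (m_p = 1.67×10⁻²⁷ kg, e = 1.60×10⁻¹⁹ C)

The selector passes v = E/B = 1.97×10^4/0.337 = 5.85×10^4 m/s.
In the deflection region, r = mv/(qB₂) = (1.67×10^-27)(5.85×10^4) / [(1×1.60×10^-19)(0.232)] = 2.63×10^-3 m.

r ≈ 0.263 cm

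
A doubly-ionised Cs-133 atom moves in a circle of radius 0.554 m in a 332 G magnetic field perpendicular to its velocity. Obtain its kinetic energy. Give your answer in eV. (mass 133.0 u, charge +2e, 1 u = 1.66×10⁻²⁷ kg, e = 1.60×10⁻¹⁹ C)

v = qBr/m = (2×1.60×10^-19)(0.0332)(0.554) / (2.21×10^-25) = 2.67×10^4 m/s.
K = ½mv² = 0.5·(2.21×10^-25)·(2.67×10^4)² = 7.85×10^-17 J = 490 eV.

K ≈ 490 eV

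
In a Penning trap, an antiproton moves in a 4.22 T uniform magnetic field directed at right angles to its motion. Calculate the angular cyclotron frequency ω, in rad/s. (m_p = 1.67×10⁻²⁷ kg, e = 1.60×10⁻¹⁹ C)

ω = qB/m = (1×1.60×10^-19)(4.22) / (1.67×10^-27) = 4.04×10^8 rad/s.

ω ≈ 4.04×10^8 rad/s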